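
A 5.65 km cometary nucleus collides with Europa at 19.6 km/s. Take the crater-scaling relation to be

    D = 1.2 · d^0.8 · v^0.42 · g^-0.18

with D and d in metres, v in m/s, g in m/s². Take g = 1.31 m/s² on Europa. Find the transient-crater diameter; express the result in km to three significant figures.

In SI units: d = 5650 m, v = 19600 m/s.
d^0.8 = 5650^0.8 = 1004
v^0.42 = 19600^0.42 = 63.50
g^-0.18 = 1.31^-0.18 = 0.9526
D = 1.2 × 1004 × 63.50 × 0.9526 = 72878 m
   = 72.88 km

D ≈ 72.9 km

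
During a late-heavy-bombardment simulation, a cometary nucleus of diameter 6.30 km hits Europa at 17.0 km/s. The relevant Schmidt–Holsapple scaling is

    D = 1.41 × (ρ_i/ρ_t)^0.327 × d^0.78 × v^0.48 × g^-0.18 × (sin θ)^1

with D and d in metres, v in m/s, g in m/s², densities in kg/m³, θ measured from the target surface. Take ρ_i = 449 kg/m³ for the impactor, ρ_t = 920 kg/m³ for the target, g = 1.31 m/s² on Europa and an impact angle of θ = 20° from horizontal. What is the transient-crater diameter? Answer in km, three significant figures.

In SI units: d = 6300 m, v = 17000 m/s.
(ρ_i/ρ_t)^0.327 = (449/920)^0.327 = 0.7909
d^0.78 = 6300^0.78 = 919.4
v^0.48 = 17000^0.48 = 107.3
g^-0.18 = 1.31^-0.18 = 0.9526
(sin 20°)^1 = 0.3420^1 = 0.3420
D = 1.41 × 0.7909 × 919.4 × 107.3 × 0.9526 × 0.3420 = 35841 m
   = 35.84 km

D ≈ 35.8 km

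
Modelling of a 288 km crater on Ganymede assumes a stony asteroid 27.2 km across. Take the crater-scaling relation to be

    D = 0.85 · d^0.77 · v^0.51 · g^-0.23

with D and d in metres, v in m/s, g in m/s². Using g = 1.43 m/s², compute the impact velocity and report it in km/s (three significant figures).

Rearranging for v: v = [D / (0.85 · 27200^0.77 · 1.43^-0.23)]^(1/0.51).
D = 288000 m.
27200^0.77 = 2598
1.43^-0.23 = 0.9210
Denominator = 0.85 × 2598 × 0.9210 = 2034
D / 2034 = 288000 / 2034 = 141.6
v = 141.6^(1/0.51) = 141.6^1.9608 = 16512 m/s

v ≈ 16.5 km/s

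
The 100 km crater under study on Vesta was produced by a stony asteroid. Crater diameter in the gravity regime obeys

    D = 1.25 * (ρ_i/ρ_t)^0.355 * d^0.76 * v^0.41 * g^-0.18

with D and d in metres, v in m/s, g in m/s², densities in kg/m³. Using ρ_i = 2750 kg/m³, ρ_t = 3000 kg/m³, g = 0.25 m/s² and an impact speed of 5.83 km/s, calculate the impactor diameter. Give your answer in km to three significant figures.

Rearranging for d: d = [D / (1.25 · (2750/3000)^0.355 · 5830^0.41 · 0.25^-0.18)]^(1/0.76).
D = 100000 m.
(2750/3000)^0.355 = 0.9696
5830^0.41 = 34.99
0.25^-0.18 = 1.283
Denominator = 1.25 × 0.9696 × 34.99 × 1.283 = 54.41
D / 54.41 = 100000 / 54.41 = 1838
d = 1838^(1/0.76) = 1838^1.3158 = 19734 m

d ≈ 19.7 km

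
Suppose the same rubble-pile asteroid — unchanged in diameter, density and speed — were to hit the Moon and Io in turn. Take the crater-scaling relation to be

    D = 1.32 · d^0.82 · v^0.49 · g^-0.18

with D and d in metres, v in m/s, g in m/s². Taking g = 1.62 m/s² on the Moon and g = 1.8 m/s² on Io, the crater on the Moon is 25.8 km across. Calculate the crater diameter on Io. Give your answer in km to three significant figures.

All impactor-dependent factors cancel in the ratio, leaving D_Io/D_Moon = (g_Io/g_Moon)^-0.18.
(1.8/1.62)^-0.18 = 1.111^-0.18 = 0.9812
D_Io = 0.9812 × 25.8 km = 25.3 km

D ≈ 25.3 km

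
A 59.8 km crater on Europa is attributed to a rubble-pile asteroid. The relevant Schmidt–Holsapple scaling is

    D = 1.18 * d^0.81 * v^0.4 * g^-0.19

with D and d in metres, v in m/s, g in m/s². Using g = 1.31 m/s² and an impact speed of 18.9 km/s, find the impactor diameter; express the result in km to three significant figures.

d ≈ 5.30 km

Rearranging for d: d = [D / (1.18 · 18900^0.4 · 1.31^-0.19)]^(1/0.81).
D = 59800 m.
18900^0.4 = 51.36
1.31^-0.19 = 0.9500
Denominator = 1.18 × 51.36 × 0.9500 = 57.57
D / 57.57 = 59800 / 57.57 = 1039
d = 1039^(1/0.81) = 1039^1.2346 = 5300 m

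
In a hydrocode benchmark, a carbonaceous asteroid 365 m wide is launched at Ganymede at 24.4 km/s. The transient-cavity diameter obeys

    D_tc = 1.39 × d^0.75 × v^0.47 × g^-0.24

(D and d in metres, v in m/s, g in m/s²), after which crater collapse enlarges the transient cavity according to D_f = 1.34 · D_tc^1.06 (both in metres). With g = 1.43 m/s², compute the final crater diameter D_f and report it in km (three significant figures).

D_f ≈ 29.0 km

v = 24400 m/s.
d^0.75 = 365^0.75 = 83.51
v^0.47 = 24400^0.47 = 115.4
g^-0.24 = 1.43^-0.24 = 0.9177
D_tc = 1.39 × 83.51 × 115.4 × 0.9177 = 12290 m
D_f = 1.34 × (12290)^1.06 = 28975 m
     = 28.98 km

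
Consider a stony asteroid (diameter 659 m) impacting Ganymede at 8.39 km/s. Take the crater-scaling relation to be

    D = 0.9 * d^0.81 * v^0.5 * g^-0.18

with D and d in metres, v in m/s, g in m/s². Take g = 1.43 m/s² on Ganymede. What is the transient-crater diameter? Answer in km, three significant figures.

In SI units: v = 8390 m/s.
d^0.81 = 659^0.81 = 192.0
v^0.5 = 8390^0.5 = 91.60
g^-0.18 = 1.43^-0.18 = 0.9376
D = 0.9 × 192.0 × 91.60 × 0.9376 = 14841 m
   = 14.84 km

D ≈ 14.8 km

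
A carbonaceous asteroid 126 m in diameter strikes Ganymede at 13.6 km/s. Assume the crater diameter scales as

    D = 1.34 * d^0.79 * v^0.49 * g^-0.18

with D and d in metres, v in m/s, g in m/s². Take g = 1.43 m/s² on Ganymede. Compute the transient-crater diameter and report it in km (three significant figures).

In SI units: v = 13600 m/s.
d^0.79 = 126^0.79 = 45.63
v^0.49 = 13600^0.49 = 106.0
g^-0.18 = 1.43^-0.18 = 0.9376
D = 1.34 × 45.63 × 106.0 × 0.9376 = 6077 m
   = 6.077 km

D ≈ 6.08 km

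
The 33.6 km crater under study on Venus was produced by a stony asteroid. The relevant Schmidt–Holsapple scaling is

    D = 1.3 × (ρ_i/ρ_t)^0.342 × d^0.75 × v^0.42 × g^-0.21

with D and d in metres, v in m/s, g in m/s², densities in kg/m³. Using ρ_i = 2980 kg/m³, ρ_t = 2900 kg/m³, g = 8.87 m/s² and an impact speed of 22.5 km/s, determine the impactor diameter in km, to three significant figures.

Rearranging for d: d = [D / (1.3 · (2980/2900)^0.342 · 22500^0.42 · 8.87^-0.21)]^(1/0.75).
D = 33600 m.
(2980/2900)^0.342 = 1.009
22500^0.42 = 67.28
8.87^-0.21 = 0.6323
Denominator = 1.3 × 1.009 × 67.28 × 0.6323 = 55.80
D / 55.80 = 33600 / 55.80 = 602.2
d = 602.2^(1/0.75) = 602.2^1.3333 = 5084 m

d ≈ 5.08 km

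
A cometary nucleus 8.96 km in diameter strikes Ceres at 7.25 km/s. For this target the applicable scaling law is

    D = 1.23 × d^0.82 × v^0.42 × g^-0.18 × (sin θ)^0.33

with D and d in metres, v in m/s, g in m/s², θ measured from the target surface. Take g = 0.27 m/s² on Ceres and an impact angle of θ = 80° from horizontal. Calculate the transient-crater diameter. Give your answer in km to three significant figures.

In SI units: d = 8960 m, v = 7250 m/s.
d^0.82 = 8960^0.82 = 1741
v^0.42 = 7250^0.42 = 41.82
g^-0.18 = 0.27^-0.18 = 1.266
(sin 80°)^0.33 = 0.9848^0.33 = 0.9950
D = 1.23 × 1741 × 41.82 × 1.266 × 0.9950 = 1.128 × 10^5 m
   = 112.8 km

D ≈ 113 km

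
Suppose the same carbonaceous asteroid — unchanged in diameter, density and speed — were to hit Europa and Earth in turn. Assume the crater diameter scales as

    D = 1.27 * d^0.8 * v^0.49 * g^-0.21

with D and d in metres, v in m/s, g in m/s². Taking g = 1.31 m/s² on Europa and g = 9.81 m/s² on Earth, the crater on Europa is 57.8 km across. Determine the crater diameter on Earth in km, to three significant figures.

All impactor-dependent factors cancel in the ratio, leaving D_Earth/D_Europa = (g_Earth/g_Europa)^-0.21.
(9.81/1.31)^-0.21 = 7.489^-0.21 = 0.6552
D_Earth = 0.6552 × 57.8 km = 37.9 km

D ≈ 37.9 km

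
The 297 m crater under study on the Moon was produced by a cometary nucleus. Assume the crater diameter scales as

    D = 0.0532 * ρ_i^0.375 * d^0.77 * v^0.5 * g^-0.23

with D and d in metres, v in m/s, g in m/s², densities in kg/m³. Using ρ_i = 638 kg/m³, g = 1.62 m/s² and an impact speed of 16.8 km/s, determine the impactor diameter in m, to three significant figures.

d ≈ 6.59 m

Rearranging for d: d = [D / (0.0532 · 638^0.375 · 16800^0.5 · 1.62^-0.23)]^(1/0.77).
638^0.375 = 11.27
16800^0.5 = 129.6
1.62^-0.23 = 0.8950
Denominator = 0.0532 × 11.27 × 129.6 × 0.8950 = 69.54
D / 69.54 = 297 / 69.54 = 4.271
d = 4.271^(1/0.77) = 4.271^1.2987 = 6.590 m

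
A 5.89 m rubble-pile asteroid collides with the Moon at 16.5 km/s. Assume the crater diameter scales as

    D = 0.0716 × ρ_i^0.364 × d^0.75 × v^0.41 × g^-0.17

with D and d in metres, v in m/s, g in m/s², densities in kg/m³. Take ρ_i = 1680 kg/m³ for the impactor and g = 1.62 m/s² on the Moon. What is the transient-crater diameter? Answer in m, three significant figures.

In SI units: v = 16500 m/s.
ρ_i^0.364 = 1680^0.364 = 14.93
d^0.75 = 5.89^0.75 = 3.781
v^0.41 = 16500^0.41 = 53.60
g^-0.17 = 1.62^-0.17 = 0.9213
D = 0.0716 × 14.93 × 3.781 × 53.60 × 0.9213 = 199.6 m

D ≈ 200 m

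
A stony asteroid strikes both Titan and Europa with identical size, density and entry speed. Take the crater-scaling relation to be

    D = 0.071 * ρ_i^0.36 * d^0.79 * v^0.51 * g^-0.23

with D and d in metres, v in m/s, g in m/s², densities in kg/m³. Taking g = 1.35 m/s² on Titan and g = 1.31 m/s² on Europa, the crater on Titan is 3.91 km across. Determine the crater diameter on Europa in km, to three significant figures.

All impactor-dependent factors cancel in the ratio, leaving D_Europa/D_Titan = (g_Europa/g_Titan)^-0.23.
(1.31/1.35)^-0.23 = 0.9704^-0.23 = 1.007
D_Europa = 1.007 × 3.91 km = 3.94 km

D ≈ 3.94 km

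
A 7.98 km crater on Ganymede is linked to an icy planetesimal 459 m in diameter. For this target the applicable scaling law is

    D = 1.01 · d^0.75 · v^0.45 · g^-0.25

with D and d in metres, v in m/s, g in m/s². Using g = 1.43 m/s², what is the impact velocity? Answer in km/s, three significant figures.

Rearranging for v: v = [D / (1.01 · 459^0.75 · 1.43^-0.25)]^(1/0.45).
D = 7980 m.
459^0.75 = 99.17
1.43^-0.25 = 0.9145
Denominator = 1.01 × 99.17 × 0.9145 = 91.60
D / 91.60 = 7980 / 91.60 = 87.12
v = 87.12^(1/0.45) = 87.12^2.2222 = 20480 m/s

v ≈ 20.5 km/s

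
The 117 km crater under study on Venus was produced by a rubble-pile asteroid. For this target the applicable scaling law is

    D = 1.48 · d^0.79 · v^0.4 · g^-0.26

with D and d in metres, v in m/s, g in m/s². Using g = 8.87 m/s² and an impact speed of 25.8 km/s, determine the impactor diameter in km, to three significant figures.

Rearranging for d: d = [D / (1.48 · 25800^0.4 · 8.87^-0.26)]^(1/0.79).
D = 117000 m.
25800^0.4 = 58.16
8.87^-0.26 = 0.5669
Denominator = 1.48 × 58.16 × 0.5669 = 48.80
D / 48.80 = 117000 / 48.80 = 2398
d = 2398^(1/0.79) = 2398^1.2658 = 18976 m

d ≈ 19.0 km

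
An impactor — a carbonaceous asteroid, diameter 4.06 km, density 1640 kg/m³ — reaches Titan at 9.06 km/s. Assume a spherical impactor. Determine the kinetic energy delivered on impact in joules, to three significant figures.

d = 4060 m; v = 9060 m/s.
Mass m = (π/6) ρ d³ = (π/6) × 1640 × (4060)³ = 5.747 × 10^13 kg
E = ½ m v² = 0.5 × 5.747 × 10^13 × (9060)² = 2.359 × 10^21 J

E ≈ 2.36 × 10^21 J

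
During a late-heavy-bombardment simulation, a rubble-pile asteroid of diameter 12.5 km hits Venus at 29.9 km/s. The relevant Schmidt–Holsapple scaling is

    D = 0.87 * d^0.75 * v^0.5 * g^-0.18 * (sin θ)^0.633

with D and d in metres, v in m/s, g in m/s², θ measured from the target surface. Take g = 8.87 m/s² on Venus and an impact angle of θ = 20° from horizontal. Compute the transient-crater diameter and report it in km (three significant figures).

In SI units: d = 12500 m, v = 29900 m/s.
d^0.75 = 12500^0.75 = 1182
v^0.5 = 29900^0.5 = 172.9
g^-0.18 = 8.87^-0.18 = 0.6751
(sin 20°)^0.633 = 0.3420^0.633 = 0.5070
D = 0.87 × 1182 × 172.9 × 0.6751 × 0.5070 = 60857 m
   = 60.86 km

D ≈ 60.9 km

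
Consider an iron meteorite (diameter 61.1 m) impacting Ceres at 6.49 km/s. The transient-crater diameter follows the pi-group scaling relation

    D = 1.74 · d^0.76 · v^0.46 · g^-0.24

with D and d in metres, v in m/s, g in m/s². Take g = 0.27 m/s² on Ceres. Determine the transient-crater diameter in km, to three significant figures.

In SI units: v = 6490 m/s.
d^0.76 = 61.1^0.76 = 22.77
v^0.46 = 6490^0.46 = 56.71
g^-0.24 = 0.27^-0.24 = 1.369
D = 1.74 × 22.77 × 56.71 × 1.369 = 3076 m
   = 3.076 km

D ≈ 3.08 km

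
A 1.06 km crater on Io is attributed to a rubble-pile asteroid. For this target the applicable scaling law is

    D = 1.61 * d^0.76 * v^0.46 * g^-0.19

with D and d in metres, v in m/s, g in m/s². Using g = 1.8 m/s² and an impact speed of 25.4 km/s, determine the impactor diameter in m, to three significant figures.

d ≈ 12.8 m

Rearranging for d: d = [D / (1.61 · 25400^0.46 · 1.8^-0.19)]^(1/0.76).
D = 1060 m.
25400^0.46 = 106.2
1.8^-0.19 = 0.8943
Denominator = 1.61 × 106.2 × 0.8943 = 152.9
D / 152.9 = 1060 / 152.9 = 6.933
d = 6.933^(1/0.76) = 6.933^1.3158 = 12.78 m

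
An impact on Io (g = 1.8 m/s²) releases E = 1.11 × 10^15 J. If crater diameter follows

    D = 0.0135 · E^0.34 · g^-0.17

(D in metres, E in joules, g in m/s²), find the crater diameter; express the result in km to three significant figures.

D ≈ 1.59 km

E^0.34 = (1.11 × 10^15)^0.34 = 1.304 × 10^5
g^-0.17 = 1.8^-0.17 = 0.9049
D = 0.0135 × 1.304 × 10^5 × 0.9049 = 1593 m
   = 1.593 km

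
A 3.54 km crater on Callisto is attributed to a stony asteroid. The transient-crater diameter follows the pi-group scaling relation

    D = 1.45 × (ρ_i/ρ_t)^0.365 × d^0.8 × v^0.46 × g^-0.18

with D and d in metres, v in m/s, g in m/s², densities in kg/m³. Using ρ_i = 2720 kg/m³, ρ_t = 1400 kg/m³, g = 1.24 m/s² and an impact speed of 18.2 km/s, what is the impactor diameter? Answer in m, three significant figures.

d ≈ 47.3 m

Rearranging for d: d = [D / (1.45 · (2720/1400)^0.365 · 18200^0.46 · 1.24^-0.18)]^(1/0.8).
D = 3540 m.
(2720/1400)^0.365 = 1.274
18200^0.46 = 91.12
1.24^-0.18 = 0.9620
Denominator = 1.45 × 1.274 × 91.12 × 0.9620 = 161.9
D / 161.9 = 3540 / 161.9 = 21.87
d = 21.87^(1/0.8) = 21.87^1.25 = 47.29 m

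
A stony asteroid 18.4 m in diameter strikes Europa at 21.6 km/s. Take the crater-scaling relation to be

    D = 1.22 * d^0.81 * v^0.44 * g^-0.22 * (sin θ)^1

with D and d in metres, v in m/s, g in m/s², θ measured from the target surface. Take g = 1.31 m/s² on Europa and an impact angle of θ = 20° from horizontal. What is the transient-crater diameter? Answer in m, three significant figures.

In SI units: v = 21600 m/s.
d^0.81 = 18.4^0.81 = 10.58
v^0.44 = 21600^0.44 = 80.75
g^-0.22 = 1.31^-0.22 = 0.9423
(sin 20°)^1 = 0.3420^1 = 0.3420
D = 1.22 × 10.58 × 80.75 × 0.9423 × 0.3420 = 335.9 m

D ≈ 336 m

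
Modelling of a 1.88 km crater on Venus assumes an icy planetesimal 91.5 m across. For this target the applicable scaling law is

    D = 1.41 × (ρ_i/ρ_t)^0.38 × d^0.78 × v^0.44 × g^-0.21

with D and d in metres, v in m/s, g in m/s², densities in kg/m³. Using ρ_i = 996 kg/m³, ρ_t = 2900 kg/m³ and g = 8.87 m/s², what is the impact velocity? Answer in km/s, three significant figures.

Rearranging for v: v = [D / (1.41 · (996/2900)^0.38 · 91.5^0.78 · 8.87^-0.21)]^(1/0.44).
D = 1880 m.
(996/2900)^0.38 = 0.6662
91.5^0.78 = 33.88
8.87^-0.21 = 0.6323
Denominator = 1.41 × 0.6662 × 33.88 × 0.6323 = 20.12
D / 20.12 = 1880 / 20.12 = 93.44
v = 93.44^(1/0.44) = 93.44^2.2727 = 30091 m/s

v ≈ 30.1 km/s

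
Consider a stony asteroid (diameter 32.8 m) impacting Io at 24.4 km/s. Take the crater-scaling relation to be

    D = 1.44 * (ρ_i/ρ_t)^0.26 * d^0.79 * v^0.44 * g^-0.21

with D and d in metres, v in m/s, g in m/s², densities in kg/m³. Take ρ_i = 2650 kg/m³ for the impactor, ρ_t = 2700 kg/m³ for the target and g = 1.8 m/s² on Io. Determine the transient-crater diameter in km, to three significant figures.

In SI units: v = 24400 m/s.
(ρ_i/ρ_t)^0.26 = (2650/2700)^0.26 = 0.9952
d^0.79 = 32.8^0.79 = 15.76
v^0.44 = 24400^0.44 = 85.20
g^-0.21 = 1.8^-0.21 = 0.8839
D = 1.44 × 0.9952 × 15.76 × 85.20 × 0.8839 = 1701 m
   = 1.701 km

D ≈ 1.70 km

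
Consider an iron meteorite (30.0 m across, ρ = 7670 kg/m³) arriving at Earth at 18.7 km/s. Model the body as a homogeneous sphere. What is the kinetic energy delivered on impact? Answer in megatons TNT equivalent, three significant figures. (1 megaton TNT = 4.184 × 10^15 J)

v = 18700 m/s.
Mass m = (π/6) ρ d³ = (π/6) × 7670 × (30)³ = 1.084 × 10^8 kg
E = ½ m v² = 0.5 × 1.084 × 10^8 × (18700)² = 1.895 × 10^16 J
   = 1.895 × 10^16 / 4.184×10^15 = 4.529 Mt

E ≈ 4.53 Mt TNT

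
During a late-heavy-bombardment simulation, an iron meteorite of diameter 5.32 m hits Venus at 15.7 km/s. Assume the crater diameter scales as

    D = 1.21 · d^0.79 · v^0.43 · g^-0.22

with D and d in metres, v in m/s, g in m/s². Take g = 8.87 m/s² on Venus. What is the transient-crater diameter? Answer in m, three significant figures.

In SI units: v = 15700 m/s.
d^0.79 = 5.32^0.79 = 3.745
v^0.43 = 15700^0.43 = 63.71
g^-0.22 = 8.87^-0.22 = 0.6187
D = 1.21 × 3.745 × 63.71 × 0.6187 = 178.6 m

D ≈ 179 m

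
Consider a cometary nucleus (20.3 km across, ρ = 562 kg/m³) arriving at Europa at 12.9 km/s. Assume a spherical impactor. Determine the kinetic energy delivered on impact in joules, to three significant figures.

d = 20300 m; v = 12900 m/s.
Mass m = (π/6) ρ d³ = (π/6) × 562 × (20300)³ = 2.462 × 10^15 kg
E = ½ m v² = 0.5 × 2.462 × 10^15 × (12900)² = 2.049 × 10^23 J

E ≈ 2.05 × 10^23 J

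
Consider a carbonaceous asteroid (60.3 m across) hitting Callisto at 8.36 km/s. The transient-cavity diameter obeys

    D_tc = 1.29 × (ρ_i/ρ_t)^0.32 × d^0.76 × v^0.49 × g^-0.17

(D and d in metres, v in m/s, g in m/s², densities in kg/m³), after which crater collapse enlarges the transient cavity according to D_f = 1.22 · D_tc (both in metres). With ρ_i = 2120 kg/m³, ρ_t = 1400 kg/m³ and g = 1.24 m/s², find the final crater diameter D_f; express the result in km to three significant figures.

D_f ≈ 3.26 km

v = 8360 m/s.
(ρ_i/ρ_t)^0.32 = (2120/1400)^0.32 = 1.142
d^0.76 = 60.3^0.76 = 22.54
v^0.49 = 8360^0.49 = 83.54
g^-0.17 = 1.24^-0.17 = 0.9641
D_tc = 1.29 × 1.142 × 22.54 × 83.54 × 0.9641 = 2674 m
D_f = 1.22 × 2674 = 3262 m
     = 3.262 km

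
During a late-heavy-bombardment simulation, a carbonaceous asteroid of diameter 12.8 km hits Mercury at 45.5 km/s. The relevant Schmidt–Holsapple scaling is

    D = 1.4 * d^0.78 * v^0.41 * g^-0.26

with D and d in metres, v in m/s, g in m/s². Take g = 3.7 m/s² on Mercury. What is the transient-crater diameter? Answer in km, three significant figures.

D ≈ 129 km

In SI units: d = 12800 m, v = 45500 m/s.
d^0.78 = 12800^0.78 = 1598
v^0.41 = 45500^0.41 = 81.24
g^-0.26 = 3.7^-0.26 = 0.7117
D = 1.4 × 1598 × 81.24 × 0.7117 = 1.294 × 10^5 m
   = 129.4 km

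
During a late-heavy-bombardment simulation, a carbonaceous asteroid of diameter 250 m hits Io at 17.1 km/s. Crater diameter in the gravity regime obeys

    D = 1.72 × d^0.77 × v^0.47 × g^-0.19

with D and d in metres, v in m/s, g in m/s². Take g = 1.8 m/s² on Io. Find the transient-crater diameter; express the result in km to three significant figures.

In SI units: v = 17100 m/s.
d^0.77 = 250^0.77 = 70.21
v^0.47 = 17100^0.47 = 97.61
g^-0.19 = 1.8^-0.19 = 0.8943
D = 1.72 × 70.21 × 97.61 × 0.8943 = 10542 m
   = 10.54 km

D ≈ 10.5 km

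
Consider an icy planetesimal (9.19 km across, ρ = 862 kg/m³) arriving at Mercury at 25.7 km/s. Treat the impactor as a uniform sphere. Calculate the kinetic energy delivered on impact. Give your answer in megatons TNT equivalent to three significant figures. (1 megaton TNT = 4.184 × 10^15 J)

E ≈ 2.77 × 10^7 Mt TNT

d = 9190 m; v = 25700 m/s.
Mass m = (π/6) ρ d³ = (π/6) × 862 × (9190)³ = 3.503 × 10^14 kg
E = ½ m v² = 0.5 × 3.503 × 10^14 × (25700)² = 1.157 × 10^23 J
   = 1.157 × 10^23 / 4.184×10^15 = 2.765 × 10^7 Mt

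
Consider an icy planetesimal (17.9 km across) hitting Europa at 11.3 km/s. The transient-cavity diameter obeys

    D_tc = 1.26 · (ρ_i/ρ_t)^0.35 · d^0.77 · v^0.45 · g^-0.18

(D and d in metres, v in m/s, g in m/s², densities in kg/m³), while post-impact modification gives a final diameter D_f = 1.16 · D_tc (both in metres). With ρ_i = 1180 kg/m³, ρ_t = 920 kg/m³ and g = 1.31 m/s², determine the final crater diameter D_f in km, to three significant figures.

D_f ≈ 191 km

In SI: d = 17900 m, v = 11300 m/s.
(ρ_i/ρ_t)^0.35 = (1180/920)^0.35 = 1.091
d^0.77 = 17900^0.77 = 1882
v^0.45 = 11300^0.45 = 66.66
g^-0.18 = 1.31^-0.18 = 0.9526
D_tc = 1.26 × 1.091 × 1882 × 66.66 × 0.9526 = 1.643 × 10^5 m
D_f = 1.16 × 1.643 × 10^5 = 1.906 × 10^5 m
     = 190.6 km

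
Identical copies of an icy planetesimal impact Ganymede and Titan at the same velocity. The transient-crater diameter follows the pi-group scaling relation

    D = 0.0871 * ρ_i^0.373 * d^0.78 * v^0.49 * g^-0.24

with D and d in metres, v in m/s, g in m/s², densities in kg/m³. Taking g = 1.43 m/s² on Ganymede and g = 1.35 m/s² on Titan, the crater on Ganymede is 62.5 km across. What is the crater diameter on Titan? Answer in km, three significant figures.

All impactor-dependent factors cancel in the ratio, leaving D_Titan/D_Ganymede = (g_Titan/g_Ganymede)^-0.24.
(1.35/1.43)^-0.24 = 0.9441^-0.24 = 1.014
D_Titan = 1.014 × 62.5 km = 63.4 km

D ≈ 63.4 km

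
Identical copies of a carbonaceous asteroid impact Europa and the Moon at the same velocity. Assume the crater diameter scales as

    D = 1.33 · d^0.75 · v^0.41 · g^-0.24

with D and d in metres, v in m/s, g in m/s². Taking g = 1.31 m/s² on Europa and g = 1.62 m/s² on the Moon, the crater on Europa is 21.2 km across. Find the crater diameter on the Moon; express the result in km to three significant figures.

D ≈ 20.1 km

All impactor-dependent factors cancel in the ratio, leaving D_Moon/D_Europa = (g_Moon/g_Europa)^-0.24.
(1.62/1.31)^-0.24 = 1.237^-0.24 = 0.9502
D_Moon = 0.9502 × 21.2 km = 20.1 km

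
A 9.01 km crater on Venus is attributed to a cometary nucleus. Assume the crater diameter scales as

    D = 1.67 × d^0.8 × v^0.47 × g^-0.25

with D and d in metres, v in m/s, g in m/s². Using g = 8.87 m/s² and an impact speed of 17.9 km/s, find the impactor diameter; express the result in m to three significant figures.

d ≈ 290 m

Rearranging for d: d = [D / (1.67 · 17900^0.47 · 8.87^-0.25)]^(1/0.8).
D = 9010 m.
17900^0.47 = 99.73
8.87^-0.25 = 0.5795
Denominator = 1.67 × 99.73 × 0.5795 = 96.52
D / 96.52 = 9010 / 96.52 = 93.35
d = 93.35^(1/0.8) = 93.35^1.25 = 290.2 m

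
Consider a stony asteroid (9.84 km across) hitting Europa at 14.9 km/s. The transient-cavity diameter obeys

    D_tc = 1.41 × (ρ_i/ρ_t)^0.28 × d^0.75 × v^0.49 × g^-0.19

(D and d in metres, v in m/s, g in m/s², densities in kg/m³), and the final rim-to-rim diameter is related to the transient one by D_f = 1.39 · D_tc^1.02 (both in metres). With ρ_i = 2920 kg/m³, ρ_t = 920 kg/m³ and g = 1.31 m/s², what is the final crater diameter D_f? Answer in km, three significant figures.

In SI: d = 9840 m, v = 14900 m/s.
(ρ_i/ρ_t)^0.28 = (2920/920)^0.28 = 1.382
d^0.75 = 9840^0.75 = 988.0
v^0.49 = 14900^0.49 = 110.9
g^-0.19 = 1.31^-0.19 = 0.9500
D_tc = 1.41 × 1.382 × 988.0 × 110.9 × 0.9500 = 2.028 × 10^5 m
D_f = 1.39 × (2.028 × 10^5)^1.02 = 3.599 × 10^5 m
     = 359.9 km

D_f ≈ 360 km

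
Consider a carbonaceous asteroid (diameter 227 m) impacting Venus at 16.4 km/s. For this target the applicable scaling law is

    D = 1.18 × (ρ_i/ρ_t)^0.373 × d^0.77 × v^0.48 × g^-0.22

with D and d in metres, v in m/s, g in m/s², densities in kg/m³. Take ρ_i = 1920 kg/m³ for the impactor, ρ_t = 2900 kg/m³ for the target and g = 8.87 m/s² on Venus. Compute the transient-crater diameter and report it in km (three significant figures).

D ≈ 4.30 km

In SI units: v = 16400 m/s.
(ρ_i/ρ_t)^0.373 = (1920/2900)^0.373 = 0.8574
d^0.77 = 227^0.77 = 65.18
v^0.48 = 16400^0.48 = 105.5
g^-0.22 = 8.87^-0.22 = 0.6187
D = 1.18 × 0.8574 × 65.18 × 105.5 × 0.6187 = 4304 m
   = 4.304 km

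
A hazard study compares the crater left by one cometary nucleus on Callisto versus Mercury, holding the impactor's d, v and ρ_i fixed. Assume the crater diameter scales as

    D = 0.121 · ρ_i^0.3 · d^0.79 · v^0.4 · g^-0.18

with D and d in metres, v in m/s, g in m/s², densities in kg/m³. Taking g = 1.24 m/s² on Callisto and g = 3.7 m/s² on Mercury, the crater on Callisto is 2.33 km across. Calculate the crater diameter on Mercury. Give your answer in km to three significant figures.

All impactor-dependent factors cancel in the ratio, leaving D_Mercury/D_Callisto = (g_Mercury/g_Callisto)^-0.18.
(3.7/1.24)^-0.18 = 2.984^-0.18 = 0.8214
D_Mercury = 0.8214 × 2.33 km = 1.91 km

D ≈ 1.91 km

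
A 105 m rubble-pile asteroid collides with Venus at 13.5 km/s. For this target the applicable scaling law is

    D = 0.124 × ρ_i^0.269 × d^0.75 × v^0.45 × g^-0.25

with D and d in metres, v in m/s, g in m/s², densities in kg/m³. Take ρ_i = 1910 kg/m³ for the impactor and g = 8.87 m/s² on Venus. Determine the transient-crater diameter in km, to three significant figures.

D ≈ 1.30 km

In SI units: v = 13500 m/s.
ρ_i^0.269 = 1910^0.269 = 7.631
d^0.75 = 105^0.75 = 32.80
v^0.45 = 13500^0.45 = 72.22
g^-0.25 = 8.87^-0.25 = 0.5795
D = 0.124 × 7.631 × 32.80 × 72.22 × 0.5795 = 1299 m
   = 1.299 km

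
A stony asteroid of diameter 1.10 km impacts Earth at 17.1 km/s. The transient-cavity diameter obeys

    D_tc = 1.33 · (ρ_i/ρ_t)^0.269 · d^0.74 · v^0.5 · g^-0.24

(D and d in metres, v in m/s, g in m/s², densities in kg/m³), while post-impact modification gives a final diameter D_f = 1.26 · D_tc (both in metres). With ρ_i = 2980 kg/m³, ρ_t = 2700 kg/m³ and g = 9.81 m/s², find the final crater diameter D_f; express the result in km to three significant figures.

D_f ≈ 23.2 km

In SI: d = 1100 m, v = 17100 m/s.
(ρ_i/ρ_t)^0.269 = (2980/2700)^0.269 = 1.027
d^0.74 = 1100^0.74 = 178.1
v^0.5 = 17100^0.5 = 130.8
g^-0.24 = 9.81^-0.24 = 0.5781
D_tc = 1.33 × 1.027 × 178.1 × 130.8 × 0.5781 = 18390 m
D_f = 1.26 × 18390 = 23171 m
     = 23.17 km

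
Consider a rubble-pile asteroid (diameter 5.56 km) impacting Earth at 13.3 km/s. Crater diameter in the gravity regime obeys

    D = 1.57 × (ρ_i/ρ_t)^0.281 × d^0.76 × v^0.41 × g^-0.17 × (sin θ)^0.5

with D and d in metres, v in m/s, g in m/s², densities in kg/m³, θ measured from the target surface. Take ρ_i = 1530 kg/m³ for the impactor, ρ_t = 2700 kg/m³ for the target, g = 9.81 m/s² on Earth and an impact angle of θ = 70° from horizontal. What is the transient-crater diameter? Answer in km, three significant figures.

In SI units: d = 5560 m, v = 13300 m/s.
(ρ_i/ρ_t)^0.281 = (1530/2700)^0.281 = 0.8525
d^0.76 = 5560^0.76 = 701.9
v^0.41 = 13300^0.41 = 49.07
g^-0.17 = 9.81^-0.17 = 0.6783
(sin 70°)^0.5 = 0.9397^0.5 = 0.9694
D = 1.57 × 0.8525 × 701.9 × 49.07 × 0.6783 × 0.9694 = 30312 m
   = 30.31 km

D ≈ 30.3 km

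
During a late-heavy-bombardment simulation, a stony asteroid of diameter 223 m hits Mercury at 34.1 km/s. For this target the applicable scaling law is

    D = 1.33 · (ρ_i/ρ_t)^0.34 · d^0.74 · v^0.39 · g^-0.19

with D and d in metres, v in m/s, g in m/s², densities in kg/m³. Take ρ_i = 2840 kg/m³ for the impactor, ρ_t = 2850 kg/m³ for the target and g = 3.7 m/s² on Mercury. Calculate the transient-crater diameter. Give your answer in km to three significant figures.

D ≈ 3.32 km

In SI units: v = 34100 m/s.
(ρ_i/ρ_t)^0.34 = (2840/2850)^0.34 = 0.9988
d^0.74 = 223^0.74 = 54.67
v^0.39 = 34100^0.39 = 58.58
g^-0.19 = 3.7^-0.19 = 0.7799
D = 1.33 × 0.9988 × 54.67 × 58.58 × 0.7799 = 3318 m
   = 3.318 km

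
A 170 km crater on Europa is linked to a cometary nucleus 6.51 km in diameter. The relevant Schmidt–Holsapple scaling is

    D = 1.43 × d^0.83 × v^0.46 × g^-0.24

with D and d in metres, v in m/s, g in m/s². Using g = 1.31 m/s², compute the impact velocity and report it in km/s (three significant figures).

Rearranging for v: v = [D / (1.43 · 6510^0.83 · 1.31^-0.24)]^(1/0.46).
D = 170000 m.
6510^0.83 = 1463
1.31^-0.24 = 0.9372
Denominator = 1.43 × 1463 × 0.9372 = 1961
D / 1961 = 170000 / 1961 = 86.69
v = 86.69^(1/0.46) = 86.69^2.1739 = 16329 m/s

v ≈ 16.3 km/s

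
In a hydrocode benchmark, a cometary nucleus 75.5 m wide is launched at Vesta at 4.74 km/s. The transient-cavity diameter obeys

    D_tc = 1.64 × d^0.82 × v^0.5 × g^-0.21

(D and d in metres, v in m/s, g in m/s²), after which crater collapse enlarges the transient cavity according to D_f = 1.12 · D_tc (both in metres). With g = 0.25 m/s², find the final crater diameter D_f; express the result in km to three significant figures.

v = 4740 m/s.
d^0.82 = 75.5^0.82 = 34.67
v^0.5 = 4740^0.5 = 68.85
g^-0.21 = 0.25^-0.21 = 1.338
D_tc = 1.64 × 34.67 × 68.85 × 1.338 = 5238 m
D_f = 1.12 × 5238 = 5867 m
     = 5.867 km

D_f ≈ 5.87 km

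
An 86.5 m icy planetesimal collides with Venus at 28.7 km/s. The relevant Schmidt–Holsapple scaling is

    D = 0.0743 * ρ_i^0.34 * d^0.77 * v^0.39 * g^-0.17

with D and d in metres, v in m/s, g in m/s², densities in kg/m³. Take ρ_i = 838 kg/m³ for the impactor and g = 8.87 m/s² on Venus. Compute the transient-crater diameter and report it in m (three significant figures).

D ≈ 859 m

In SI units: v = 28700 m/s.
ρ_i^0.34 = 838^0.34 = 9.861
d^0.77 = 86.5^0.77 = 31.01
v^0.39 = 28700^0.39 = 54.77
g^-0.17 = 8.87^-0.17 = 0.6900
D = 0.0743 × 9.861 × 31.01 × 54.77 × 0.6900 = 858.6 m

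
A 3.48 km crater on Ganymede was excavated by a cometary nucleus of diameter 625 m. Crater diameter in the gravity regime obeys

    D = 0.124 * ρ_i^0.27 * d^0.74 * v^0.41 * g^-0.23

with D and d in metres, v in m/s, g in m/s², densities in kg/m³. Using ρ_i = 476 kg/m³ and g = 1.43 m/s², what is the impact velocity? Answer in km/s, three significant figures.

v ≈ 13.4 km/s

Rearranging for v: v = [D / (0.124 · 476^0.27 · 625^0.74 · 1.43^-0.23)]^(1/0.41).
D = 3480 m.
476^0.27 = 5.284
625^0.74 = 117.2
1.43^-0.23 = 0.9210
Denominator = 0.124 × 5.284 × 117.2 × 0.9210 = 70.72
D / 70.72 = 3480 / 70.72 = 49.21
v = 49.21^(1/0.41) = 49.21^2.439 = 13394 m/s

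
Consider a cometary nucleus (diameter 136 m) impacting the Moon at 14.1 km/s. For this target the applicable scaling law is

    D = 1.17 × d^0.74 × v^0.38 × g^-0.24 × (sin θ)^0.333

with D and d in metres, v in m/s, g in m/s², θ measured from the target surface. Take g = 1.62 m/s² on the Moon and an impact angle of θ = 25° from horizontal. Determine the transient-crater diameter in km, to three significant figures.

In SI units: v = 14100 m/s.
d^0.74 = 136^0.74 = 37.92
v^0.38 = 14100^0.38 = 37.73
g^-0.24 = 1.62^-0.24 = 0.8907
(sin 25°)^0.333 = 0.4226^0.333 = 0.7506
D = 1.17 × 37.92 × 37.73 × 0.8907 × 0.7506 = 1119 m
   = 1.119 km

D ≈ 1.12 km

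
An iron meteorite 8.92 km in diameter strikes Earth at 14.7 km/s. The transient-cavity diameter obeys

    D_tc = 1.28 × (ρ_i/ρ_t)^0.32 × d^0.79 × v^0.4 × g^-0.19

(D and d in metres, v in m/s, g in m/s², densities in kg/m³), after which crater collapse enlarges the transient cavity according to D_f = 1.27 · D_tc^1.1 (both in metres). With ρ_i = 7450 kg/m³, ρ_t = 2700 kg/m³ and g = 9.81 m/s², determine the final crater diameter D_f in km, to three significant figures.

In SI: d = 8920 m, v = 14700 m/s.
(ρ_i/ρ_t)^0.32 = (7450/2700)^0.32 = 1.384
d^0.79 = 8920^0.79 = 1321
v^0.4 = 14700^0.4 = 46.44
g^-0.19 = 9.81^-0.19 = 0.6480
D_tc = 1.28 × 1.384 × 1321 × 46.44 × 0.6480 = 70420 m
D_f = 1.27 × (70420)^1.1 = 2.731 × 10^5 m
     = 273.1 km

D_f ≈ 273 km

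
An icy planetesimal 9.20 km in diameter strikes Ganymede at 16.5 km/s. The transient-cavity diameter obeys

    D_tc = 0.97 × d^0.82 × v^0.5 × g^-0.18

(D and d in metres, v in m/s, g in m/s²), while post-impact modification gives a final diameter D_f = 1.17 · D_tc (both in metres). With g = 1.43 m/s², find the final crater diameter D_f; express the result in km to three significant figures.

In SI: d = 9200 m, v = 16500 m/s.
d^0.82 = 9200^0.82 = 1780
v^0.5 = 16500^0.5 = 128.5
g^-0.18 = 1.43^-0.18 = 0.9376
D_tc = 0.97 × 1780 × 128.5 × 0.9376 = 2.080 × 10^5 m
D_f = 1.17 × 2.080 × 10^5 = 2.434 × 10^5 m
     = 243.4 km

D_f ≈ 243 km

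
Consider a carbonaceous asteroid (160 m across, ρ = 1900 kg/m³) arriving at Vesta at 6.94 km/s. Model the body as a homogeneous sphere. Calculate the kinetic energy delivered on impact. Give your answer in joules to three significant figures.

E ≈ 9.81 × 10^16 J

v = 6940 m/s.
Mass m = (π/6) ρ d³ = (π/6) × 1900 × (160)³ = 4.075 × 10^9 kg
E = ½ m v² = 0.5 × 4.075 × 10^9 × (6940)² = 9.813 × 10^16 J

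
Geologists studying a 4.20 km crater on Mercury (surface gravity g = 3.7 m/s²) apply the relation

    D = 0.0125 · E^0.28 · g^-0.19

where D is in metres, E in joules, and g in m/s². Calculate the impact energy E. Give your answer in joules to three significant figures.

Rearranging: E = [D / (0.0125 · g^-0.19)]^(1/0.28).
D = 4200 m.
g^-0.19 = 3.7^-0.19 = 0.7799
D / (0.0125 × 0.7799) = 4200 / (9.749 × 10^-3) = 4.308 × 10^5
E = (4.308 × 10^5)^3.5714 = 1.325 × 10^20 J

E ≈ 1.33 × 10^20 J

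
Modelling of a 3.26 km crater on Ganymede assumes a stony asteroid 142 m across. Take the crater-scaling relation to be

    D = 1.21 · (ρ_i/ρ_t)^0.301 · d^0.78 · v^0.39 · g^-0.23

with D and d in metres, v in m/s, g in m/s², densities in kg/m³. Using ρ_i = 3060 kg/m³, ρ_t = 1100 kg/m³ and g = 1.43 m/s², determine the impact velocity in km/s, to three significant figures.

Rearranging for v: v = [D / (1.21 · (3060/1100)^0.301 · 142^0.78 · 1.43^-0.23)]^(1/0.39).
D = 3260 m.
(3060/1100)^0.301 = 1.361
142^0.78 = 47.73
1.43^-0.23 = 0.9210
Denominator = 1.21 × 1.361 × 47.73 × 0.9210 = 72.39
D / 72.39 = 3260 / 72.39 = 45.03
v = 45.03^(1/0.39) = 45.03^2.5641 = 17368 m/s

v ≈ 17.4 km/s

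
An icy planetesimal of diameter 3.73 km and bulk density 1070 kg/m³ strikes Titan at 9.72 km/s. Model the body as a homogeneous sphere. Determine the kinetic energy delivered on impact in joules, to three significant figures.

d = 3730 m; v = 9720 m/s.
Mass m = (π/6) ρ d³ = (π/6) × 1070 × (3730)³ = 2.907 × 10^13 kg
E = ½ m v² = 0.5 × 2.907 × 10^13 × (9720)² = 1.373 × 10^21 J

E ≈ 1.37 × 10^21 J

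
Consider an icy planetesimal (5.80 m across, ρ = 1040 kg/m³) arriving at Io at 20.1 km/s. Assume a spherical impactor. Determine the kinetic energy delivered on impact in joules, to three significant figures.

E ≈ 2.15 × 10^13 J

v = 20100 m/s.
Mass m = (π/6) ρ d³ = (π/6) × 1040 × (5.8)³ = 1.062 × 10^5 kg
E = ½ m v² = 0.5 × 1.062 × 10^5 × (20100)² = 2.145 × 10^13 J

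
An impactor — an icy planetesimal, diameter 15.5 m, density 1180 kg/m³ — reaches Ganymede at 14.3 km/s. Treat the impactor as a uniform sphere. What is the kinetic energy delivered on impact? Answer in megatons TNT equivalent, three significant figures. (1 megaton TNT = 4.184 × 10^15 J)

v = 14300 m/s.
Mass m = (π/6) ρ d³ = (π/6) × 1180 × (15.5)³ = 2.301 × 10^6 kg
E = ½ m v² = 0.5 × 2.301 × 10^6 × (14300)² = 2.353 × 10^14 J
   = 2.353 × 10^14 / 4.184×10^15 = 0.05624 Mt

E ≈ 0.0562 Mt TNT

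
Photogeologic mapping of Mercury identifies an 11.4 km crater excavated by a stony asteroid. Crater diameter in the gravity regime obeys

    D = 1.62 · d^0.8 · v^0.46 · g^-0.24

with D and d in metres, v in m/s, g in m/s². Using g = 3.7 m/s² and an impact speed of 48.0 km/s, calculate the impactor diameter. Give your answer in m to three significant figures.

d ≈ 194 m

Rearranging for d: d = [D / (1.62 · 48000^0.46 · 3.7^-0.24)]^(1/0.8).
D = 11400 m.
48000^0.46 = 142.4
3.7^-0.24 = 0.7305
Denominator = 1.62 × 142.4 × 0.7305 = 168.5
D / 168.5 = 11400 / 168.5 = 67.66
d = 67.66^(1/0.8) = 67.66^1.25 = 194.1 m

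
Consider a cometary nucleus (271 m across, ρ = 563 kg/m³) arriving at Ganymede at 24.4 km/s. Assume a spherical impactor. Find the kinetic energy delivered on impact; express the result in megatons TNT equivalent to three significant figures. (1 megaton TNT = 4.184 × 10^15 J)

E ≈ 417 Mt TNT

v = 24400 m/s.
Mass m = (π/6) ρ d³ = (π/6) × 563 × (271)³ = 5.867 × 10^9 kg
E = ½ m v² = 0.5 × 5.867 × 10^9 × (24400)² = 1.746 × 10^18 J
   = 1.746 × 10^18 / 4.184×10^15 = 417.3 Mt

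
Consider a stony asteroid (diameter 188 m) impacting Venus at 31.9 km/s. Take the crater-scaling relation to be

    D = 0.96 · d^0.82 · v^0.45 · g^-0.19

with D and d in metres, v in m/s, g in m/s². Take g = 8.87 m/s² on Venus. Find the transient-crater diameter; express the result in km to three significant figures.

In SI units: v = 31900 m/s.
d^0.82 = 188^0.82 = 73.25
v^0.45 = 31900^0.45 = 106.3
g^-0.19 = 8.87^-0.19 = 0.6605
D = 0.96 × 73.25 × 106.3 × 0.6605 = 4937 m
   = 4.937 km

D ≈ 4.94 km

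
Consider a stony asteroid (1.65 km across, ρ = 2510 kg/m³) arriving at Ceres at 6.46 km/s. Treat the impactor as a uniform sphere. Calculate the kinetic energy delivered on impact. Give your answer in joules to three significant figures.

E ≈ 1.23 × 10^20 J

d = 1650 m; v = 6460 m/s.
Mass m = (π/6) ρ d³ = (π/6) × 2510 × (1650)³ = 5.904 × 10^12 kg
E = ½ m v² = 0.5 × 5.904 × 10^12 × (6460)² = 1.232 × 10^20 J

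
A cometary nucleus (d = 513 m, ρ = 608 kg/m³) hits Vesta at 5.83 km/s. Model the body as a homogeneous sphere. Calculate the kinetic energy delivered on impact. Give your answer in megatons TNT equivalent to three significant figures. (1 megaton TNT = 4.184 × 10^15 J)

v = 5830 m/s.
Mass m = (π/6) ρ d³ = (π/6) × 608 × (513)³ = 4.298 × 10^10 kg
E = ½ m v² = 0.5 × 4.298 × 10^10 × (5830)² = 7.304 × 10^17 J
   = 7.304 × 10^17 / 4.184×10^15 = 174.6 Mt

E ≈ 175 Mt TNT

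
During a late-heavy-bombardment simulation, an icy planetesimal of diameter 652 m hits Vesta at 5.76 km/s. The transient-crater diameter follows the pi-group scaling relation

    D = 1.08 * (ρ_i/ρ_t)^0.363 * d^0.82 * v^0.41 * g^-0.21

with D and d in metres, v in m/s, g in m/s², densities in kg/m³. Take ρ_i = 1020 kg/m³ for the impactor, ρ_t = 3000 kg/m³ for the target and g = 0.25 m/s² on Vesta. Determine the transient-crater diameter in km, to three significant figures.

D ≈ 6.91 km

In SI units: v = 5760 m/s.
(ρ_i/ρ_t)^0.363 = (1020/3000)^0.363 = 0.6760
d^0.82 = 652^0.82 = 203.1
v^0.41 = 5760^0.41 = 34.82
g^-0.21 = 0.25^-0.21 = 1.338
D = 1.08 × 0.6760 × 203.1 × 34.82 × 1.338 = 6908 m
   = 6.908 km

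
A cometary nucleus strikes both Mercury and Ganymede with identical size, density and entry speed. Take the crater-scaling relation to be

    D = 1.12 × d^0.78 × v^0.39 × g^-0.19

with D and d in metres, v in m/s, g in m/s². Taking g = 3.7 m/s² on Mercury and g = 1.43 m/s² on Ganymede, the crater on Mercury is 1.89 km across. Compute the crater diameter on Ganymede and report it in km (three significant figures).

All impactor-dependent factors cancel in the ratio, leaving D_Ganymede/D_Mercury = (g_Ganymede/g_Mercury)^-0.19.
(1.43/3.7)^-0.19 = 0.3865^-0.19 = 1.198
D_Ganymede = 1.198 × 1.89 km = 2.26 km

D ≈ 2.26 km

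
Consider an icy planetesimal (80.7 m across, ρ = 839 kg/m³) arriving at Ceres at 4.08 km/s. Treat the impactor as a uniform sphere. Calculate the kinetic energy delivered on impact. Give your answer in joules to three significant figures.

v = 4080 m/s.
Mass m = (π/6) ρ d³ = (π/6) × 839 × (80.7)³ = 2.309 × 10^8 kg
E = ½ m v² = 0.5 × 2.309 × 10^8 × (4080)² = 1.922 × 10^15 J

E ≈ 1.92 × 10^15 J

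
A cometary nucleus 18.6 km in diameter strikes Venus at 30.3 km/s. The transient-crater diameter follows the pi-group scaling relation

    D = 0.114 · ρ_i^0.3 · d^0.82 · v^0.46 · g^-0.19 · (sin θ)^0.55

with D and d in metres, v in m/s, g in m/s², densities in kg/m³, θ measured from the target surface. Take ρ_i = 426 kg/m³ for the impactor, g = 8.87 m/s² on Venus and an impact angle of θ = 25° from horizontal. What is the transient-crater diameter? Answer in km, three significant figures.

D ≈ 105 km

In SI units: d = 18600 m, v = 30300 m/s.
ρ_i^0.3 = 426^0.3 = 6.149
d^0.82 = 18600^0.82 = 3170
v^0.46 = 30300^0.46 = 115.2
g^-0.19 = 8.87^-0.19 = 0.6605
(sin 25°)^0.55 = 0.4226^0.55 = 0.6227
D = 0.114 × 6.149 × 3170 × 115.2 × 0.6605 × 0.6227 = 1.053 × 10^5 m
   = 105.3 km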